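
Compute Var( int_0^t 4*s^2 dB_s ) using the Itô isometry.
Var = 16*t^5/5

The Itô integral of a deterministic integrand f(s) has mean 0 because each increment f(s) * (B_{s+ds} - B_s) has mean 0. By the Itô isometry:
  Var( int_0^t f(s) dB_s ) = E[ (int_0^t f(s) dB_s)^2 ] = int_0^t f(s)^2 ds.
Here f(s) = 4*s^2, so f(s)^2 = 16*s^4. Integrate:
  int_0^t (16*s^4) ds = 16*t^5/5.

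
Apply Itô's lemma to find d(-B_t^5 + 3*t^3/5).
d(-B_t^5 + 3*t^3/5) = (-10*B_t^3 + 9*t^2/5) dt + (-5*B_t^4) dB_t

Itô's formula for f(t, x): d f(t, B_t) = (f_t + (1/2) f_xx) dt + f_x dB_t. Compute partials of f(t, x) = 3*t^3/5 - x^5:
  f_t(t,x)  = 9*t^2/5
  f_x(t,x)  = -5*x^4
  f_xx(t,x) = -20*x^3
Assemble drift = f_t + (1/2) f_xx = 9*t^2/5 - 10*x^3 and diffusion = f_x = -5*x^4. Substituting x = B_t:
  d(-B_t^5 + 3*t^3/5) = (-10*B_t^3 + 9*t^2/5) dt + (-5*B_t^4) dB_t.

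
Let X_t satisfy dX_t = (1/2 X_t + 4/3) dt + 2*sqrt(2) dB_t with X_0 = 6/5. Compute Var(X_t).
Var(X_t) = 8*exp(t) - 8

The variance V(t) = Var(X_t) satisfies V'(t) = 2 a V(t) + c^2 with V(0) = 0 (drift coefficient is linear in X, diffusion is constant). With a = 1/2, c = 2*sqrt(2), the solution is
  V(t) = (c^2 / (2 a)) * (exp(2 a t) - 1)
       = ((2*sqrt(2))^2 / (2*(1/2))) * (exp(1 t) - 1)
       = 8*exp(t) - 8.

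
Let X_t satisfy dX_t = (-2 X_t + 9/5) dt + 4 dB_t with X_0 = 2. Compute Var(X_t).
Var(X_t) = 4 - 4*exp(-4*t)

The variance V(t) = Var(X_t) satisfies V'(t) = 2 a V(t) + c^2 with V(0) = 0 (drift coefficient is linear in X, diffusion is constant). With a = -2, c = 4, the solution is
  V(t) = (c^2 / (2 a)) * (exp(2 a t) - 1)
       = (4^2 / (2*(-2))) * (exp((-4) t) - 1)
       = 4 - 4*exp(-4*t).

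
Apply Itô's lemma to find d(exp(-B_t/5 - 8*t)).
d(exp(-B_t/5 - 8*t)) = (-399*exp(-B_t/5 - 8*t)/50) dt + (-exp(-B_t/5 - 8*t)/5) dB_t

Itô's formula for f(t, x): d f(t, B_t) = (f_t + (1/2) f_xx) dt + f_x dB_t. Compute partials of f(t, x) = exp(-8*t - x/5):
  f_t(t,x)  = -8*exp(-8*t - x/5)
  f_x(t,x)  = -exp(-8*t - x/5)/5
  f_xx(t,x) = exp(-8*t - x/5)/25
Assemble drift = f_t + (1/2) f_xx = -399*exp(-8*t - x/5)/50 and diffusion = f_x = -exp(-8*t - x/5)/5. Substituting x = B_t:
  d(exp(-B_t/5 - 8*t)) = (-399*exp(-B_t/5 - 8*t)/50) dt + (-exp(-B_t/5 - 8*t)/5) dB_t.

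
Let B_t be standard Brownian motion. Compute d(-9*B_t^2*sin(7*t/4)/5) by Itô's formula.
d(-9*B_t^2*sin(7*t/4)/5) = (-63*B_t^2*cos(7*t/4)/20 - 9*sin(7*t/4)/5) dt + (-18*B_t*sin(7*t/4)/5) dB_t

Itô's formula for f(t, x): d f(t, B_t) = (f_t + (1/2) f_xx) dt + f_x dB_t. Compute partials of f(t, x) = -9*x^2*sin(7*t/4)/5:
  f_t(t,x)  = -63*x^2*cos(7*t/4)/20
  f_x(t,x)  = -18*x*sin(7*t/4)/5
  f_xx(t,x) = -18*sin(7*t/4)/5
Assemble drift = f_t + (1/2) f_xx = -63*x^2*cos(7*t/4)/20 - 9*sin(7*t/4)/5 and diffusion = f_x = -18*x*sin(7*t/4)/5. Substituting x = B_t:
  d(-9*B_t^2*sin(7*t/4)/5) = (-63*B_t^2*cos(7*t/4)/20 - 9*sin(7*t/4)/5) dt + (-18*B_t*sin(7*t/4)/5) dB_t.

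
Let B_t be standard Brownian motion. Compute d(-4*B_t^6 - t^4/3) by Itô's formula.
d(-4*B_t^6 - t^4/3) = (-60*B_t^4 - 4*t^3/3) dt + (-24*B_t^5) dB_t

Itô's formula for f(t, x): d f(t, B_t) = (f_t + (1/2) f_xx) dt + f_x dB_t. Compute partials of f(t, x) = -t^4/3 - 4*x^6:
  f_t(t,x)  = -4*t^3/3
  f_x(t,x)  = -24*x^5
  f_xx(t,x) = -120*x^4
Assemble drift = f_t + (1/2) f_xx = -4*t^3/3 - 60*x^4 and diffusion = f_x = -24*x^5. Substituting x = B_t:
  d(-4*B_t^6 - t^4/3) = (-60*B_t^4 - 4*t^3/3) dt + (-24*B_t^5) dB_t.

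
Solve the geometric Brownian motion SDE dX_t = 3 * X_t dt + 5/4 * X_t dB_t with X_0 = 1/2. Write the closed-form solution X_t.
X_t = 1/2 * exp((71/32) * t + (5/4) * B_t)

For GBM dX = mu X dt + sigma X dB with X_0 = x_0, apply Itô to Y = log X: dY = (mu - sigma^2/2) dt + sigma dB, so Y_t = log(x_0) + (mu - sigma^2/2) t + sigma B_t and hence X_t = x_0 * exp((mu - sigma^2/2) t + sigma B_t).
With mu = 3, sigma = 5/4, x_0 = 1/2, this gives:
  X_t = 1/2 * exp((71/32) * t + (5/4) * B_t).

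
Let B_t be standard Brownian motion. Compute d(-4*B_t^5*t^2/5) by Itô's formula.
d(-4*B_t^5*t^2/5) = (8*B_t^3*t*(-B_t^2 - 5*t)/5) dt + (-4*B_t^4*t^2) dB_t

Itô's formula for f(t, x): d f(t, B_t) = (f_t + (1/2) f_xx) dt + f_x dB_t. Compute partials of f(t, x) = -4*t^2*x^5/5:
  f_t(t,x)  = -8*t*x^5/5
  f_x(t,x)  = -4*t^2*x^4
  f_xx(t,x) = -16*t^2*x^3
Assemble drift = f_t + (1/2) f_xx = 8*t*x^3*(-5*t - x^2)/5 and diffusion = f_x = -4*t^2*x^4. Substituting x = B_t:
  d(-4*B_t^5*t^2/5) = (8*B_t^3*t*(-B_t^2 - 5*t)/5) dt + (-4*B_t^4*t^2) dB_t.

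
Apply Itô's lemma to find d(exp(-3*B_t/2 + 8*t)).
d(exp(-3*B_t/2 + 8*t)) = (73*exp(-3*B_t/2 + 8*t)/8) dt + (-3*exp(-3*B_t/2 + 8*t)/2) dB_t

Itô's formula for f(t, x): d f(t, B_t) = (f_t + (1/2) f_xx) dt + f_x dB_t. Compute partials of f(t, x) = exp(8*t - 3*x/2):
  f_t(t,x)  = 8*exp(8*t - 3*x/2)
  f_x(t,x)  = -3*exp(8*t - 3*x/2)/2
  f_xx(t,x) = 9*exp(8*t - 3*x/2)/4
Assemble drift = f_t + (1/2) f_xx = 73*exp(8*t - 3*x/2)/8 and diffusion = f_x = -3*exp(8*t - 3*x/2)/2. Substituting x = B_t:
  d(exp(-3*B_t/2 + 8*t)) = (73*exp(-3*B_t/2 + 8*t)/8) dt + (-3*exp(-3*B_t/2 + 8*t)/2) dB_t.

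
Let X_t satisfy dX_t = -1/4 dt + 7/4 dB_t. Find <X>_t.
<X>_t = 49*t/16

For an Itô process dX_t = a(t) dt + b(t) dB_t, the quadratic variation is <X>_t = int_0^t b(s)^2 ds (the drift term does not contribute). Here b(s) = 7/4, so
  b(s)^2 = 49/16.
Integrating from 0 to t:
  <X>_t = int_0^t (49/16) ds = 49*t/16.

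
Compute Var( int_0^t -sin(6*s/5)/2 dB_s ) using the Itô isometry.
Var = t/8 - 5*sin(12*t/5)/96

The Itô integral of a deterministic integrand f(s) has mean 0 because each increment f(s) * (B_{s+ds} - B_s) has mean 0. By the Itô isometry:
  Var( int_0^t f(s) dB_s ) = E[ (int_0^t f(s) dB_s)^2 ] = int_0^t f(s)^2 ds.
Here f(s) = -sin(6*s/5)/2, so f(s)^2 = sin(6*s/5)^2/4. Integrate:
  int_0^t (sin(6*s/5)^2/4) ds = t/8 - 5*sin(12*t/5)/96.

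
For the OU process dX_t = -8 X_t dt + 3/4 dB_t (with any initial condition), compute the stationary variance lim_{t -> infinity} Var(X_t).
lim Var(X_t) = 9/256

The OU SDE dX = -theta X dt + sigma dB admits the integrating factor exp(theta t): d(exp(theta t) X_t) = sigma exp(theta t) dB_t. Integrating from 0 to t gives X_t = x_0 * exp(-theta t) + sigma * int_0^t exp(-theta (t-s)) dB_s for any initial x_0. The Itô integral has variance (by the Itô isometry) sigma^2 * int_0^t exp(-2 theta (t - s)) ds = sigma^2 * (1 - exp(-2 theta t)) / (2 theta), independent of x_0.
With theta = 8, sigma = 3/4:
  Var(X_t) = (3/4)^2 * (1 - exp(-2*8 t)) / (2 * 8) = 9/256 - 9*exp(-16*t)/256.
As t -> infinity, exp(-2*8 t) -> 0, so the stationary variance is sigma^2 / (2 theta) = 9/256.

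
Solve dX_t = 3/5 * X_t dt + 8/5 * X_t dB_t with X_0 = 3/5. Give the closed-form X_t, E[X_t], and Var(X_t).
X_t = 3/5 * exp((-17/25) t + (8/5) B_t); E[X_t] = 3*exp(3*t/5)/5; Var(X_t) = 9*(exp(64*t/25) - 1)*exp(6*t/5)/25

For GBM dX = mu X dt + sigma X dB with X_0 = x_0, apply Itô to Y = log X: dY = (mu - sigma^2/2) dt + sigma dB, so Y_t = log(x_0) + (mu - sigma^2/2) t + sigma B_t and hence X_t = x_0 * exp((mu - sigma^2/2) t + sigma B_t).
With mu = 3/5, sigma = 8/5, x_0 = 3/5, this gives:
  X_t = 3/5 * exp((-17/25) * t + (8/5) * B_t).
Since sigma*B_t ~ Normal(0, sigma^2 t), E[exp(sigma*B_t)] = exp(sigma^2 t / 2); so E[X_t] = x_0 * exp((mu - sigma^2/2) t) * exp(sigma^2 t / 2) = x_0 * exp(mu t) = 3*exp(3*t/5)/5.
Var(X_t) = E[X_t^2] - (E[X_t])^2 = x_0^2 * exp(2 mu t) * (exp(sigma^2 t) - 1) = 9*(exp(64*t/25) - 1)*exp(6*t/5)/25.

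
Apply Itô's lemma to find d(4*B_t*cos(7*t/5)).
d(4*B_t*cos(7*t/5)) = (-28*B_t*sin(7*t/5)/5) dt + (4*cos(7*t/5)) dB_t

Itô's formula for f(t, x): d f(t, B_t) = (f_t + (1/2) f_xx) dt + f_x dB_t. Compute partials of f(t, x) = 4*x*cos(7*t/5):
  f_t(t,x)  = -28*x*sin(7*t/5)/5
  f_x(t,x)  = 4*cos(7*t/5)
  f_xx(t,x) = 0
Assemble drift = f_t + (1/2) f_xx = -28*x*sin(7*t/5)/5 and diffusion = f_x = 4*cos(7*t/5). Substituting x = B_t:
  d(4*B_t*cos(7*t/5)) = (-28*B_t*sin(7*t/5)/5) dt + (4*cos(7*t/5)) dB_t.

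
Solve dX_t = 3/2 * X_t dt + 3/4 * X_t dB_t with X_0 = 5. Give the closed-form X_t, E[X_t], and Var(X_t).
X_t = 5 * exp((39/32) t + (3/4) B_t); E[X_t] = 5*exp(3*t/2); Var(X_t) = 25*(exp(9*t/16) - 1)*exp(3*t)

For GBM dX = mu X dt + sigma X dB with X_0 = x_0, apply Itô to Y = log X: dY = (mu - sigma^2/2) dt + sigma dB, so Y_t = log(x_0) + (mu - sigma^2/2) t + sigma B_t and hence X_t = x_0 * exp((mu - sigma^2/2) t + sigma B_t).
With mu = 3/2, sigma = 3/4, x_0 = 5, this gives:
  X_t = 5 * exp((39/32) * t + (3/4) * B_t).
Since sigma*B_t ~ Normal(0, sigma^2 t), E[exp(sigma*B_t)] = exp(sigma^2 t / 2); so E[X_t] = x_0 * exp((mu - sigma^2/2) t) * exp(sigma^2 t / 2) = x_0 * exp(mu t) = 5*exp(3*t/2).
Var(X_t) = E[X_t^2] - (E[X_t])^2 = x_0^2 * exp(2 mu t) * (exp(sigma^2 t) - 1) = 25*(exp(9*t/16) - 1)*exp(3*t).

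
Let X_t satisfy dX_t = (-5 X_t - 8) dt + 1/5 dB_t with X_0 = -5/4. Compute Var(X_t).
Var(X_t) = 1/250 - exp(-10*t)/250

The variance V(t) = Var(X_t) satisfies V'(t) = 2 a V(t) + c^2 with V(0) = 0 (drift coefficient is linear in X, diffusion is constant). With a = -5, c = 1/5, the solution is
  V(t) = (c^2 / (2 a)) * (exp(2 a t) - 1)
       = ((1/5)^2 / (2*(-5))) * (exp((-10) t) - 1)
       = 1/250 - exp(-10*t)/250.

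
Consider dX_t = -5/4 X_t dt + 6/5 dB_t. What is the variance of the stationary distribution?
lim Var(X_t) = 72/125

The OU SDE dX = -theta X dt + sigma dB admits the integrating factor exp(theta t): d(exp(theta t) X_t) = sigma exp(theta t) dB_t. Integrating from 0 to t gives X_t = x_0 * exp(-theta t) + sigma * int_0^t exp(-theta (t-s)) dB_s for any initial x_0. The Itô integral has variance (by the Itô isometry) sigma^2 * int_0^t exp(-2 theta (t - s)) ds = sigma^2 * (1 - exp(-2 theta t)) / (2 theta), independent of x_0.
With theta = 5/4, sigma = 6/5:
  Var(X_t) = (6/5)^2 * (1 - exp(-2*5/4 t)) / (2 * 5/4) = 72/125 - 72*exp(-5*t/2)/125.
As t -> infinity, exp(-2*5/4 t) -> 0, so the stationary variance is sigma^2 / (2 theta) = 72/125.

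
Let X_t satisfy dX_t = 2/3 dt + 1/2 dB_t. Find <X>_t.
<X>_t = t/4

For an Itô process dX_t = a(t) dt + b(t) dB_t, the quadratic variation is <X>_t = int_0^t b(s)^2 ds (the drift term does not contribute). Here b(s) = 1/2, so
  b(s)^2 = 1/4.
Integrating from 0 to t:
  <X>_t = int_0^t (1/4) ds = t/4.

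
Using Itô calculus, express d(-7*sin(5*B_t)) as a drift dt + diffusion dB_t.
d(-7*sin(5*B_t)) = (175*sin(5*B_t)/2) dt + (-35*cos(5*B_t)) dB_t

Itô's formula for f(B_t) gives d f(B_t) = f'(B_t) dB_t + (1/2) f''(B_t) dt. Compute derivatives of f(x) = -7*sin(5*x):
  f'(x)  = -35*cos(5*x)
  f''(x) = 175*sin(5*x)
Substitute x = B_t and multiply the f'' term by 1/2:
  drift     = (1/2) * (175*sin(5*x)) evaluated at B_t = 175*sin(5*B_t)/2
  diffusion = (-35*cos(5*x)) evaluated at B_t = -35*cos(5*B_t)
Therefore d(-7*sin(5*B_t)) = (175*sin(5*B_t)/2) dt + (-35*cos(5*B_t)) dB_t.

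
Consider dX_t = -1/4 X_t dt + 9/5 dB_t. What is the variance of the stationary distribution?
lim Var(X_t) = 162/25

The OU SDE dX = -theta X dt + sigma dB admits the integrating factor exp(theta t): d(exp(theta t) X_t) = sigma exp(theta t) dB_t. Integrating from 0 to t gives X_t = x_0 * exp(-theta t) + sigma * int_0^t exp(-theta (t-s)) dB_s for any initial x_0. The Itô integral has variance (by the Itô isometry) sigma^2 * int_0^t exp(-2 theta (t - s)) ds = sigma^2 * (1 - exp(-2 theta t)) / (2 theta), independent of x_0.
With theta = 1/4, sigma = 9/5:
  Var(X_t) = (9/5)^2 * (1 - exp(-2*1/4 t)) / (2 * 1/4) = 162/25 - 162*exp(-t/2)/25.
As t -> infinity, exp(-2*1/4 t) -> 0, so the stationary variance is sigma^2 / (2 theta) = 162/25.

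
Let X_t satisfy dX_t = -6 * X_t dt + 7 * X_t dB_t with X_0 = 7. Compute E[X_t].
E[X_t] = 7*exp(-6*t)

For GBM dX = mu X dt + sigma X dB with X_0 = x_0, apply Itô to Y = log X: dY = (mu - sigma^2/2) dt + sigma dB, so Y_t = log(x_0) + (mu - sigma^2/2) t + sigma B_t and hence X_t = x_0 * exp((mu - sigma^2/2) t + sigma B_t).
With mu = -6, sigma = 7, x_0 = 7, this gives:
  X_t = 7 * exp((-61/2) * t + (7) * B_t).
Since sigma*B_t ~ Normal(0, sigma^2 t), E[exp(sigma*B_t)] = exp(sigma^2 t / 2); so E[X_t] = x_0 * exp((mu - sigma^2/2) t) * exp(sigma^2 t / 2) = x_0 * exp(mu t) = 7*exp(-6*t).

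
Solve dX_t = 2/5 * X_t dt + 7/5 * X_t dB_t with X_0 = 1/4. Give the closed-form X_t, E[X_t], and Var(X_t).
X_t = 1/4 * exp((-29/50) t + (7/5) B_t); E[X_t] = exp(2*t/5)/4; Var(X_t) = (exp(49*t/25) - 1)*exp(4*t/5)/16

For GBM dX = mu X dt + sigma X dB with X_0 = x_0, apply Itô to Y = log X: dY = (mu - sigma^2/2) dt + sigma dB, so Y_t = log(x_0) + (mu - sigma^2/2) t + sigma B_t and hence X_t = x_0 * exp((mu - sigma^2/2) t + sigma B_t).
With mu = 2/5, sigma = 7/5, x_0 = 1/4, this gives:
  X_t = 1/4 * exp((-29/50) * t + (7/5) * B_t).
Since sigma*B_t ~ Normal(0, sigma^2 t), E[exp(sigma*B_t)] = exp(sigma^2 t / 2); so E[X_t] = x_0 * exp((mu - sigma^2/2) t) * exp(sigma^2 t / 2) = x_0 * exp(mu t) = exp(2*t/5)/4.
Var(X_t) = E[X_t^2] - (E[X_t])^2 = x_0^2 * exp(2 mu t) * (exp(sigma^2 t) - 1) = (exp(49*t/25) - 1)*exp(4*t/5)/16.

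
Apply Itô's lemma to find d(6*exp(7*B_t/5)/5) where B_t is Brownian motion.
d(6*exp(7*B_t/5)/5) = (147*exp(7*B_t/5)/125) dt + (42*exp(7*B_t/5)/25) dB_t

Itô's formula for f(B_t) gives d f(B_t) = f'(B_t) dB_t + (1/2) f''(B_t) dt. Compute derivatives of f(x) = 6*exp(7*x/5)/5:
  f'(x)  = 42*exp(7*x/5)/25
  f''(x) = 294*exp(7*x/5)/125
Substitute x = B_t and multiply the f'' term by 1/2:
  drift     = (1/2) * (294*exp(7*x/5)/125) evaluated at B_t = 147*exp(7*B_t/5)/125
  diffusion = (42*exp(7*x/5)/25) evaluated at B_t = 42*exp(7*B_t/5)/25
Therefore d(6*exp(7*B_t/5)/5) = (147*exp(7*B_t/5)/125) dt + (42*exp(7*B_t/5)/25) dB_t.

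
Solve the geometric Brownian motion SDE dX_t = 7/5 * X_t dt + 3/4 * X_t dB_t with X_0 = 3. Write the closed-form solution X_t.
X_t = 3 * exp((179/160) * t + (3/4) * B_t)

For GBM dX = mu X dt + sigma X dB with X_0 = x_0, apply Itô to Y = log X: dY = (mu - sigma^2/2) dt + sigma dB, so Y_t = log(x_0) + (mu - sigma^2/2) t + sigma B_t and hence X_t = x_0 * exp((mu - sigma^2/2) t + sigma B_t).
With mu = 7/5, sigma = 3/4, x_0 = 3, this gives:
  X_t = 3 * exp((179/160) * t + (3/4) * B_t).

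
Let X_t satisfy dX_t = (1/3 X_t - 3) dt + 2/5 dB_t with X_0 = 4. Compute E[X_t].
E[X_t] = 9 - 5*exp(t/3)

Taking expectations and using E[dB_t] = 0, the mean m(t) = E[X_t] satisfies the ODE m'(t) = a m(t) + b with m(0) = x_0. With a = 1/3, b = -3, x_0 = 4, the solution is
  m(t) = x_0 * exp(a t) + (b/a) * (exp(a t) - 1)
       = 4 * exp((1/3) t) + ((-3)/(1/3)) * (exp((1/3) t) - 1)
       = 9 - 5*exp(t/3).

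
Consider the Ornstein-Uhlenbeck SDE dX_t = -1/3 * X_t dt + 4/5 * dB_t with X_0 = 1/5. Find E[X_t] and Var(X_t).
E[X_t] = exp(-t/3)/5; Var(X_t) = 24/25 - 24*exp(-2*t/3)/25

The OU SDE dX = -theta X dt + sigma dB admits the integrating factor exp(theta t): d(exp(theta t) X_t) = sigma exp(theta t) dB_t. Integrating from 0 to t:
  X_t = x_0 * exp(-theta t) + sigma * int_0^t exp(-theta (t-s)) dB_s.
The Itô integral has mean 0 and (by the Itô isometry) variance sigma^2 * int_0^t exp(-2 theta (t - s)) ds = sigma^2 * (1 - exp(-2 theta t)) / (2 theta).
With theta = 1/3, sigma = 4/5, x_0 = 1/5:
  E[X_t] = 1/5 * exp(-1/3 t) = exp(-t/3)/5
  Var(X_t) = (4/5)^2 * (1 - exp(-2*1/3 t)) / (2 * 1/3) = 24/25 - 24*exp(-2*t/3)/25.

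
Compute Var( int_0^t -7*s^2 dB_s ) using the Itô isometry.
Var = 49*t^5/5

The Itô integral of a deterministic integrand f(s) has mean 0 because each increment f(s) * (B_{s+ds} - B_s) has mean 0. By the Itô isometry:
  Var( int_0^t f(s) dB_s ) = E[ (int_0^t f(s) dB_s)^2 ] = int_0^t f(s)^2 ds.
Here f(s) = -7*s^2, so f(s)^2 = 49*s^4. Integrate:
  int_0^t (49*s^4) ds = 49*t^5/5.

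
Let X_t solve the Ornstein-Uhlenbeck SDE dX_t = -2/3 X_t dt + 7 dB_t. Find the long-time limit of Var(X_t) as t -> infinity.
lim Var(X_t) = 147/4

The OU SDE dX = -theta X dt + sigma dB admits the integrating factor exp(theta t): d(exp(theta t) X_t) = sigma exp(theta t) dB_t. Integrating from 0 to t gives X_t = x_0 * exp(-theta t) + sigma * int_0^t exp(-theta (t-s)) dB_s for any initial x_0. The Itô integral has variance (by the Itô isometry) sigma^2 * int_0^t exp(-2 theta (t - s)) ds = sigma^2 * (1 - exp(-2 theta t)) / (2 theta), independent of x_0.
With theta = 2/3, sigma = 7:
  Var(X_t) = (7)^2 * (1 - exp(-2*2/3 t)) / (2 * 2/3) = 147/4 - 147*exp(-4*t/3)/4.
As t -> infinity, exp(-2*2/3 t) -> 0, so the stationary variance is sigma^2 / (2 theta) = 147/4.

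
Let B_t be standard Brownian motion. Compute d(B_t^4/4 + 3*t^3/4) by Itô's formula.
d(B_t^4/4 + 3*t^3/4) = (3*B_t^2/2 + 9*t^2/4) dt + (B_t^3) dB_t

Itô's formula for f(t, x): d f(t, B_t) = (f_t + (1/2) f_xx) dt + f_x dB_t. Compute partials of f(t, x) = 3*t^3/4 + x^4/4:
  f_t(t,x)  = 9*t^2/4
  f_x(t,x)  = x^3
  f_xx(t,x) = 3*x^2
Assemble drift = f_t + (1/2) f_xx = 9*t^2/4 + 3*x^2/2 and diffusion = f_x = x^3. Substituting x = B_t:
  d(B_t^4/4 + 3*t^3/4) = (3*B_t^2/2 + 9*t^2/4) dt + (B_t^3) dB_t.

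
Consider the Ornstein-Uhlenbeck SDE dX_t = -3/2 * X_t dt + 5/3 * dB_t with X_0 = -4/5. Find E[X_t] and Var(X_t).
E[X_t] = -4*exp(-3*t/2)/5; Var(X_t) = 25/27 - 25*exp(-3*t)/27

The OU SDE dX = -theta X dt + sigma dB admits the integrating factor exp(theta t): d(exp(theta t) X_t) = sigma exp(theta t) dB_t. Integrating from 0 to t:
  X_t = x_0 * exp(-theta t) + sigma * int_0^t exp(-theta (t-s)) dB_s.
The Itô integral has mean 0 and (by the Itô isometry) variance sigma^2 * int_0^t exp(-2 theta (t - s)) ds = sigma^2 * (1 - exp(-2 theta t)) / (2 theta).
With theta = 3/2, sigma = 5/3, x_0 = -4/5:
  E[X_t] = -4/5 * exp(-3/2 t) = -4*exp(-3*t/2)/5
  Var(X_t) = (5/3)^2 * (1 - exp(-2*3/2 t)) / (2 * 3/2) = 25/27 - 25*exp(-3*t)/27.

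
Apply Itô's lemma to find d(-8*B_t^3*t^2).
d(-8*B_t^3*t^2) = (8*B_t*t*(-2*B_t^2 - 3*t)) dt + (-24*B_t^2*t^2) dB_t

Itô's formula for f(t, x): d f(t, B_t) = (f_t + (1/2) f_xx) dt + f_x dB_t. Compute partials of f(t, x) = -8*t^2*x^3:
  f_t(t,x)  = -16*t*x^3
  f_x(t,x)  = -24*t^2*x^2
  f_xx(t,x) = -48*t^2*x
Assemble drift = f_t + (1/2) f_xx = 8*t*x*(-3*t - 2*x^2) and diffusion = f_x = -24*t^2*x^2. Substituting x = B_t:
  d(-8*B_t^3*t^2) = (8*B_t*t*(-2*B_t^2 - 3*t)) dt + (-24*B_t^2*t^2) dB_t.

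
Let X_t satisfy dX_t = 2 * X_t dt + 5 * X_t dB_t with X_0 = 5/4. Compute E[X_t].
E[X_t] = 5*exp(2*t)/4

For GBM dX = mu X dt + sigma X dB with X_0 = x_0, apply Itô to Y = log X: dY = (mu - sigma^2/2) dt + sigma dB, so Y_t = log(x_0) + (mu - sigma^2/2) t + sigma B_t and hence X_t = x_0 * exp((mu - sigma^2/2) t + sigma B_t).
With mu = 2, sigma = 5, x_0 = 5/4, this gives:
  X_t = 5/4 * exp((-21/2) * t + (5) * B_t).
Since sigma*B_t ~ Normal(0, sigma^2 t), E[exp(sigma*B_t)] = exp(sigma^2 t / 2); so E[X_t] = x_0 * exp((mu - sigma^2/2) t) * exp(sigma^2 t / 2) = x_0 * exp(mu t) = 5*exp(2*t)/4.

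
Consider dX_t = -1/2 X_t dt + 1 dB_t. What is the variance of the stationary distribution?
lim Var(X_t) = 1

The OU SDE dX = -theta X dt + sigma dB admits the integrating factor exp(theta t): d(exp(theta t) X_t) = sigma exp(theta t) dB_t. Integrating from 0 to t gives X_t = x_0 * exp(-theta t) + sigma * int_0^t exp(-theta (t-s)) dB_s for any initial x_0. The Itô integral has variance (by the Itô isometry) sigma^2 * int_0^t exp(-2 theta (t - s)) ds = sigma^2 * (1 - exp(-2 theta t)) / (2 theta), independent of x_0.
With theta = 1/2, sigma = 1:
  Var(X_t) = (1)^2 * (1 - exp(-2*1/2 t)) / (2 * 1/2) = 1 - exp(-t).
As t -> infinity, exp(-2*1/2 t) -> 0, so the stationary variance is sigma^2 / (2 theta) = 1.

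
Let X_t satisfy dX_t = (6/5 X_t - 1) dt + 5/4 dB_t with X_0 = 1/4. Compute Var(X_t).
Var(X_t) = 125*exp(12*t/5)/192 - 125/192

The variance V(t) = Var(X_t) satisfies V'(t) = 2 a V(t) + c^2 with V(0) = 0 (drift coefficient is linear in X, diffusion is constant). With a = 6/5, c = 5/4, the solution is
  V(t) = (c^2 / (2 a)) * (exp(2 a t) - 1)
       = ((5/4)^2 / (2*(6/5))) * (exp((12/5) t) - 1)
       = 125*exp(12*t/5)/192 - 125/192.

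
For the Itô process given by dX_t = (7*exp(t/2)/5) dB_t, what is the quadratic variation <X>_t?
<X>_t = 49*exp(t)/25 - 49/25

For an Itô process dX_t = a(t) dt + b(t) dB_t, the quadratic variation is <X>_t = int_0^t b(s)^2 ds (the drift term does not contribute). Here b(s) = 7*exp(s/2)/5, so
  b(s)^2 = 49*exp(s)/25.
Integrating from 0 to t:
  <X>_t = int_0^t (49*exp(s)/25) ds = 49*exp(t)/25 - 49/25.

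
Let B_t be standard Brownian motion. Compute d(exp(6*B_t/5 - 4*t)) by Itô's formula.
d(exp(6*B_t/5 - 4*t)) = (-82*exp(6*B_t/5 - 4*t)/25) dt + (6*exp(6*B_t/5 - 4*t)/5) dB_t

Itô's formula for f(t, x): d f(t, B_t) = (f_t + (1/2) f_xx) dt + f_x dB_t. Compute partials of f(t, x) = exp(-4*t + 6*x/5):
  f_t(t,x)  = -4*exp(-4*t + 6*x/5)
  f_x(t,x)  = 6*exp(-4*t + 6*x/5)/5
  f_xx(t,x) = 36*exp(-4*t + 6*x/5)/25
Assemble drift = f_t + (1/2) f_xx = -82*exp(-4*t + 6*x/5)/25 and diffusion = f_x = 6*exp(-4*t + 6*x/5)/5. Substituting x = B_t:
  d(exp(6*B_t/5 - 4*t)) = (-82*exp(6*B_t/5 - 4*t)/25) dt + (6*exp(6*B_t/5 - 4*t)/5) dB_t.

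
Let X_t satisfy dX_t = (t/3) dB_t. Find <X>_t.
<X>_t = t^3/27

For an Itô process dX_t = a(t) dt + b(t) dB_t, the quadratic variation is <X>_t = int_0^t b(s)^2 ds (the drift term does not contribute). Here b(s) = s/3, so
  b(s)^2 = s^2/9.
Integrating from 0 to t:
  <X>_t = int_0^t (s^2/9) ds = t^3/27.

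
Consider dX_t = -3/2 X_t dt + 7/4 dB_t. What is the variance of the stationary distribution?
lim Var(X_t) = 49/48

The OU SDE dX = -theta X dt + sigma dB admits the integrating factor exp(theta t): d(exp(theta t) X_t) = sigma exp(theta t) dB_t. Integrating from 0 to t gives X_t = x_0 * exp(-theta t) + sigma * int_0^t exp(-theta (t-s)) dB_s for any initial x_0. The Itô integral has variance (by the Itô isometry) sigma^2 * int_0^t exp(-2 theta (t - s)) ds = sigma^2 * (1 - exp(-2 theta t)) / (2 theta), independent of x_0.
With theta = 3/2, sigma = 7/4:
  Var(X_t) = (7/4)^2 * (1 - exp(-2*3/2 t)) / (2 * 3/2) = 49/48 - 49*exp(-3*t)/48.
As t -> infinity, exp(-2*3/2 t) -> 0, so the stationary variance is sigma^2 / (2 theta) = 49/48.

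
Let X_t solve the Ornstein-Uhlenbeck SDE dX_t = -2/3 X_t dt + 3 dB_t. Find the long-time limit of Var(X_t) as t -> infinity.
lim Var(X_t) = 27/4

The OU SDE dX = -theta X dt + sigma dB admits the integrating factor exp(theta t): d(exp(theta t) X_t) = sigma exp(theta t) dB_t. Integrating from 0 to t gives X_t = x_0 * exp(-theta t) + sigma * int_0^t exp(-theta (t-s)) dB_s for any initial x_0. The Itô integral has variance (by the Itô isometry) sigma^2 * int_0^t exp(-2 theta (t - s)) ds = sigma^2 * (1 - exp(-2 theta t)) / (2 theta), independent of x_0.
With theta = 2/3, sigma = 3:
  Var(X_t) = (3)^2 * (1 - exp(-2*2/3 t)) / (2 * 2/3) = 27/4 - 27*exp(-4*t/3)/4.
As t -> infinity, exp(-2*2/3 t) -> 0, so the stationary variance is sigma^2 / (2 theta) = 27/4.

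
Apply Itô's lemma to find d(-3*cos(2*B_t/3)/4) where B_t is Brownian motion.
d(-3*cos(2*B_t/3)/4) = (cos(2*B_t/3)/6) dt + (sin(2*B_t/3)/2) dB_t

Itô's formula for f(B_t) gives d f(B_t) = f'(B_t) dB_t + (1/2) f''(B_t) dt. Compute derivatives of f(x) = -3*cos(2*x/3)/4:
  f'(x)  = sin(2*x/3)/2
  f''(x) = cos(2*x/3)/3
Substitute x = B_t and multiply the f'' term by 1/2:
  drift     = (1/2) * (cos(2*x/3)/3) evaluated at B_t = cos(2*B_t/3)/6
  diffusion = (sin(2*x/3)/2) evaluated at B_t = sin(2*B_t/3)/2
Therefore d(-3*cos(2*B_t/3)/4) = (cos(2*B_t/3)/6) dt + (sin(2*B_t/3)/2) dB_t.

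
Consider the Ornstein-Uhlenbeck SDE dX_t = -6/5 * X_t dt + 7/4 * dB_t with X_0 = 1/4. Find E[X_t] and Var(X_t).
E[X_t] = exp(-6*t/5)/4; Var(X_t) = 245/192 - 245*exp(-12*t/5)/192

The OU SDE dX = -theta X dt + sigma dB admits the integrating factor exp(theta t): d(exp(theta t) X_t) = sigma exp(theta t) dB_t. Integrating from 0 to t:
  X_t = x_0 * exp(-theta t) + sigma * int_0^t exp(-theta (t-s)) dB_s.
The Itô integral has mean 0 and (by the Itô isometry) variance sigma^2 * int_0^t exp(-2 theta (t - s)) ds = sigma^2 * (1 - exp(-2 theta t)) / (2 theta).
With theta = 6/5, sigma = 7/4, x_0 = 1/4:
  E[X_t] = 1/4 * exp(-6/5 t) = exp(-6*t/5)/4
  Var(X_t) = (7/4)^2 * (1 - exp(-2*6/5 t)) / (2 * 6/5) = 245/192 - 245*exp(-12*t/5)/192.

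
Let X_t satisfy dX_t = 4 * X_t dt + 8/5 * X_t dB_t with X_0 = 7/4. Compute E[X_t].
E[X_t] = 7*exp(4*t)/4

For GBM dX = mu X dt + sigma X dB with X_0 = x_0, apply Itô to Y = log X: dY = (mu - sigma^2/2) dt + sigma dB, so Y_t = log(x_0) + (mu - sigma^2/2) t + sigma B_t and hence X_t = x_0 * exp((mu - sigma^2/2) t + sigma B_t).
With mu = 4, sigma = 8/5, x_0 = 7/4, this gives:
  X_t = 7/4 * exp((68/25) * t + (8/5) * B_t).
Since sigma*B_t ~ Normal(0, sigma^2 t), E[exp(sigma*B_t)] = exp(sigma^2 t / 2); so E[X_t] = x_0 * exp((mu - sigma^2/2) t) * exp(sigma^2 t / 2) = x_0 * exp(mu t) = 7*exp(4*t)/4.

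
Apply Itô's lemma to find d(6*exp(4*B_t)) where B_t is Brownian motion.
d(6*exp(4*B_t)) = (48*exp(4*B_t)) dt + (24*exp(4*B_t)) dB_t

Itô's formula for f(B_t) gives d f(B_t) = f'(B_t) dB_t + (1/2) f''(B_t) dt. Compute derivatives of f(x) = 6*exp(4*x):
  f'(x)  = 24*exp(4*x)
  f''(x) = 96*exp(4*x)
Substitute x = B_t and multiply the f'' term by 1/2:
  drift     = (1/2) * (96*exp(4*x)) evaluated at B_t = 48*exp(4*B_t)
  diffusion = (24*exp(4*x)) evaluated at B_t = 24*exp(4*B_t)
Therefore d(6*exp(4*B_t)) = (48*exp(4*B_t)) dt + (24*exp(4*B_t)) dB_t.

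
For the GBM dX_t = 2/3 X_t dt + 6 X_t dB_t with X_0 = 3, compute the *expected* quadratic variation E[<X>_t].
E[<X>_t] = 243*exp(112*t/3)/28 - 243/28

<X>_t = int_0^t (6 * X_s)^2 ds. Taking expectation inside the integral: E[<X>_t] = 6^2 * int_0^t E[X_s^2] ds. For GBM, E[X_s^2] = x_0^2 * exp((2 mu + sigma^2) s). Integrating:
  E[<X>_t] = 6^2 * 3^2 * (exp((2*(2/3) + 6^2) t) - 1) / (2*(2/3) + 6^2)
           = 6^2 * 3^2 * (exp((112/3) t) - 1) / (112/3) = 243*exp(112*t/3)/28 - 243/28.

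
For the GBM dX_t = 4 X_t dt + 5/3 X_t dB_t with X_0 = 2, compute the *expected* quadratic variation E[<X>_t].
E[<X>_t] = 100*exp(97*t/9)/97 - 100/97

<X>_t = int_0^t ((5/3) * X_s)^2 ds. Taking expectation inside the integral: E[<X>_t] = (5/3)^2 * int_0^t E[X_s^2] ds. For GBM, E[X_s^2] = x_0^2 * exp((2 mu + sigma^2) s). Integrating:
  E[<X>_t] = (5/3)^2 * 2^2 * (exp((2*4 + (5/3)^2) t) - 1) / (2*4 + (5/3)^2)
           = (5/3)^2 * 2^2 * (exp((97/9) t) - 1) / (97/9) = 100*exp(97*t/9)/97 - 100/97.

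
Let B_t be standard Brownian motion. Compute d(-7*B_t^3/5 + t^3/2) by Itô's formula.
d(-7*B_t^3/5 + t^3/2) = (-21*B_t/5 + 3*t^2/2) dt + (-21*B_t^2/5) dB_t

Itô's formula for f(t, x): d f(t, B_t) = (f_t + (1/2) f_xx) dt + f_x dB_t. Compute partials of f(t, x) = t^3/2 - 7*x^3/5:
  f_t(t,x)  = 3*t^2/2
  f_x(t,x)  = -21*x^2/5
  f_xx(t,x) = -42*x/5
Assemble drift = f_t + (1/2) f_xx = 3*t^2/2 - 21*x/5 and diffusion = f_x = -21*x^2/5. Substituting x = B_t:
  d(-7*B_t^3/5 + t^3/2) = (-21*B_t/5 + 3*t^2/2) dt + (-21*B_t^2/5) dB_t.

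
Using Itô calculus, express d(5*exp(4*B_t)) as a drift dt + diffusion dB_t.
d(5*exp(4*B_t)) = (40*exp(4*B_t)) dt + (20*exp(4*B_t)) dB_t

Itô's formula for f(B_t) gives d f(B_t) = f'(B_t) dB_t + (1/2) f''(B_t) dt. Compute derivatives of f(x) = 5*exp(4*x):
  f'(x)  = 20*exp(4*x)
  f''(x) = 80*exp(4*x)
Substitute x = B_t and multiply the f'' term by 1/2:
  drift     = (1/2) * (80*exp(4*x)) evaluated at B_t = 40*exp(4*B_t)
  diffusion = (20*exp(4*x)) evaluated at B_t = 20*exp(4*B_t)
Therefore d(5*exp(4*B_t)) = (40*exp(4*B_t)) dt + (20*exp(4*B_t)) dB_t.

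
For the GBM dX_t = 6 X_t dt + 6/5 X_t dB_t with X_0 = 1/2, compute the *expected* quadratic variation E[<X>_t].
E[<X>_t] = 3*exp(336*t/25)/112 - 3/112

<X>_t = int_0^t ((6/5) * X_s)^2 ds. Taking expectation inside the integral: E[<X>_t] = (6/5)^2 * int_0^t E[X_s^2] ds. For GBM, E[X_s^2] = x_0^2 * exp((2 mu + sigma^2) s). Integrating:
  E[<X>_t] = (6/5)^2 * (1/2)^2 * (exp((2*6 + (6/5)^2) t) - 1) / (2*6 + (6/5)^2)
           = (6/5)^2 * (1/2)^2 * (exp((336/25) t) - 1) / (336/25) = 3*exp(336*t/25)/112 - 3/112.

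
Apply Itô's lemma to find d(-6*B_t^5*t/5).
d(-6*B_t^5*t/5) = (6*B_t^3*(-B_t^2 - 10*t)/5) dt + (-6*B_t^4*t) dB_t

Itô's formula for f(t, x): d f(t, B_t) = (f_t + (1/2) f_xx) dt + f_x dB_t. Compute partials of f(t, x) = -6*t*x^5/5:
  f_t(t,x)  = -6*x^5/5
  f_x(t,x)  = -6*t*x^4
  f_xx(t,x) = -24*t*x^3
Assemble drift = f_t + (1/2) f_xx = 6*x^3*(-10*t - x^2)/5 and diffusion = f_x = -6*t*x^4. Substituting x = B_t:
  d(-6*B_t^5*t/5) = (6*B_t^3*(-B_t^2 - 10*t)/5) dt + (-6*B_t^4*t) dB_t.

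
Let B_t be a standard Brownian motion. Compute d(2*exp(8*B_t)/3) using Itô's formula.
d(2*exp(8*B_t)/3) = (64*exp(8*B_t)/3) dt + (16*exp(8*B_t)/3) dB_t

Itô's formula for f(B_t) gives d f(B_t) = f'(B_t) dB_t + (1/2) f''(B_t) dt. Compute derivatives of f(x) = 2*exp(8*x)/3:
  f'(x)  = 16*exp(8*x)/3
  f''(x) = 128*exp(8*x)/3
Substitute x = B_t and multiply the f'' term by 1/2:
  drift     = (1/2) * (128*exp(8*x)/3) evaluated at B_t = 64*exp(8*B_t)/3
  diffusion = (16*exp(8*x)/3) evaluated at B_t = 16*exp(8*B_t)/3
Therefore d(2*exp(8*B_t)/3) = (64*exp(8*B_t)/3) dt + (16*exp(8*B_t)/3) dB_t.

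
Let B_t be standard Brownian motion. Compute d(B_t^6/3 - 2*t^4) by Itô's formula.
d(B_t^6/3 - 2*t^4) = (5*B_t^4 - 8*t^3) dt + (2*B_t^5) dB_t

Itô's formula for f(t, x): d f(t, B_t) = (f_t + (1/2) f_xx) dt + f_x dB_t. Compute partials of f(t, x) = -2*t^4 + x^6/3:
  f_t(t,x)  = -8*t^3
  f_x(t,x)  = 2*x^5
  f_xx(t,x) = 10*x^4
Assemble drift = f_t + (1/2) f_xx = -8*t^3 + 5*x^4 and diffusion = f_x = 2*x^5. Substituting x = B_t:
  d(B_t^6/3 - 2*t^4) = (5*B_t^4 - 8*t^3) dt + (2*B_t^5) dB_t.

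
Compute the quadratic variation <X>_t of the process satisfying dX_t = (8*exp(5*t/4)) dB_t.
<X>_t = 128*exp(5*t/2)/5 - 128/5

For an Itô process dX_t = a(t) dt + b(t) dB_t, the quadratic variation is <X>_t = int_0^t b(s)^2 ds (the drift term does not contribute). Here b(s) = 8*exp(5*s/4), so
  b(s)^2 = 64*exp(5*s/2).
Integrating from 0 to t:
  <X>_t = int_0^t (64*exp(5*s/2)) ds = 128*exp(5*t/2)/5 - 128/5.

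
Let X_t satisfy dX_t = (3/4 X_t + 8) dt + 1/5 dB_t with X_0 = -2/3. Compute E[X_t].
E[X_t] = 10*exp(3*t/4) - 32/3

Taking expectations and using E[dB_t] = 0, the mean m(t) = E[X_t] satisfies the ODE m'(t) = a m(t) + b with m(0) = x_0. With a = 3/4, b = 8, x_0 = -2/3, the solution is
  m(t) = x_0 * exp(a t) + (b/a) * (exp(a t) - 1)
       = (-2/3) * exp((3/4) t) + (8/(3/4)) * (exp((3/4) t) - 1)
       = 10*exp(3*t/4) - 32/3.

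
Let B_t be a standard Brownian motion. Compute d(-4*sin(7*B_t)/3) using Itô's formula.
d(-4*sin(7*B_t)/3) = (98*sin(7*B_t)/3) dt + (-28*cos(7*B_t)/3) dB_t

Itô's formula for f(B_t) gives d f(B_t) = f'(B_t) dB_t + (1/2) f''(B_t) dt. Compute derivatives of f(x) = -4*sin(7*x)/3:
  f'(x)  = -28*cos(7*x)/3
  f''(x) = 196*sin(7*x)/3
Substitute x = B_t and multiply the f'' term by 1/2:
  drift     = (1/2) * (196*sin(7*x)/3) evaluated at B_t = 98*sin(7*B_t)/3
  diffusion = (-28*cos(7*x)/3) evaluated at B_t = -28*cos(7*B_t)/3
Therefore d(-4*sin(7*B_t)/3) = (98*sin(7*B_t)/3) dt + (-28*cos(7*B_t)/3) dB_t.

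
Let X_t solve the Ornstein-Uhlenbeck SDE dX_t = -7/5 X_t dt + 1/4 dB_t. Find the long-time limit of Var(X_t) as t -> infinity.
lim Var(X_t) = 5/224

The OU SDE dX = -theta X dt + sigma dB admits the integrating factor exp(theta t): d(exp(theta t) X_t) = sigma exp(theta t) dB_t. Integrating from 0 to t gives X_t = x_0 * exp(-theta t) + sigma * int_0^t exp(-theta (t-s)) dB_s for any initial x_0. The Itô integral has variance (by the Itô isometry) sigma^2 * int_0^t exp(-2 theta (t - s)) ds = sigma^2 * (1 - exp(-2 theta t)) / (2 theta), independent of x_0.
With theta = 7/5, sigma = 1/4:
  Var(X_t) = (1/4)^2 * (1 - exp(-2*7/5 t)) / (2 * 7/5) = 5/224 - 5*exp(-14*t/5)/224.
As t -> infinity, exp(-2*7/5 t) -> 0, so the stationary variance is sigma^2 / (2 theta) = 5/224.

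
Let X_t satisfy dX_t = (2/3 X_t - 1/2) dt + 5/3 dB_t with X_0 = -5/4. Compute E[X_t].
E[X_t] = 3/4 - 2*exp(2*t/3)

Taking expectations and using E[dB_t] = 0, the mean m(t) = E[X_t] satisfies the ODE m'(t) = a m(t) + b with m(0) = x_0. With a = 2/3, b = -1/2, x_0 = -5/4, the solution is
  m(t) = x_0 * exp(a t) + (b/a) * (exp(a t) - 1)
       = (-5/4) * exp((2/3) t) + ((-1/2)/(2/3)) * (exp((2/3) t) - 1)
       = 3/4 - 2*exp(2*t/3).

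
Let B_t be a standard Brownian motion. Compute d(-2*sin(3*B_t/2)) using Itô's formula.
d(-2*sin(3*B_t/2)) = (9*sin(3*B_t/2)/4) dt + (-3*cos(3*B_t/2)) dB_t

Itô's formula for f(B_t) gives d f(B_t) = f'(B_t) dB_t + (1/2) f''(B_t) dt. Compute derivatives of f(x) = -2*sin(3*x/2):
  f'(x)  = -3*cos(3*x/2)
  f''(x) = 9*sin(3*x/2)/2
Substitute x = B_t and multiply the f'' term by 1/2:
  drift     = (1/2) * (9*sin(3*x/2)/2) evaluated at B_t = 9*sin(3*B_t/2)/4
  diffusion = (-3*cos(3*x/2)) evaluated at B_t = -3*cos(3*B_t/2)
Therefore d(-2*sin(3*B_t/2)) = (9*sin(3*B_t/2)/4) dt + (-3*cos(3*B_t/2)) dB_t.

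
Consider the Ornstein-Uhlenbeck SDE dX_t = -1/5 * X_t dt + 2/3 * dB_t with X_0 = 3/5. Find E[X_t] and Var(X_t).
E[X_t] = 3*exp(-t/5)/5; Var(X_t) = 10/9 - 10*exp(-2*t/5)/9

The OU SDE dX = -theta X dt + sigma dB admits the integrating factor exp(theta t): d(exp(theta t) X_t) = sigma exp(theta t) dB_t. Integrating from 0 to t:
  X_t = x_0 * exp(-theta t) + sigma * int_0^t exp(-theta (t-s)) dB_s.
The Itô integral has mean 0 and (by the Itô isometry) variance sigma^2 * int_0^t exp(-2 theta (t - s)) ds = sigma^2 * (1 - exp(-2 theta t)) / (2 theta).
With theta = 1/5, sigma = 2/3, x_0 = 3/5:
  E[X_t] = 3/5 * exp(-1/5 t) = 3*exp(-t/5)/5
  Var(X_t) = (2/3)^2 * (1 - exp(-2*1/5 t)) / (2 * 1/5) = 10/9 - 10*exp(-2*t/5)/9.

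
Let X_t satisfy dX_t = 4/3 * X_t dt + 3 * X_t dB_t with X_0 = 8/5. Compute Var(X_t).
Var(X_t) = 64*(exp(9*t) - 1)*exp(8*t/3)/25

For GBM dX = mu X dt + sigma X dB with X_0 = x_0, apply Itô to Y = log X: dY = (mu - sigma^2/2) dt + sigma dB, so Y_t = log(x_0) + (mu - sigma^2/2) t + sigma B_t and hence X_t = x_0 * exp((mu - sigma^2/2) t + sigma B_t).
With mu = 4/3, sigma = 3, x_0 = 8/5, this gives:
  X_t = 8/5 * exp((-19/6) * t + (3) * B_t).
Since sigma*B_t ~ Normal(0, sigma^2 t), E[exp(sigma*B_t)] = exp(sigma^2 t / 2); so E[X_t] = x_0 * exp((mu - sigma^2/2) t) * exp(sigma^2 t / 2) = x_0 * exp(mu t) = 8*exp(4*t/3)/5.
Var(X_t) = E[X_t^2] - (E[X_t])^2 = x_0^2 * exp(2 mu t) * (exp(sigma^2 t) - 1) = 64*(exp(9*t) - 1)*exp(8*t/3)/25.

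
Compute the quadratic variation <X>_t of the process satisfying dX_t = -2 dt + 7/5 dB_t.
<X>_t = 49*t/25

For an Itô process dX_t = a(t) dt + b(t) dB_t, the quadratic variation is <X>_t = int_0^t b(s)^2 ds (the drift term does not contribute). Here b(s) = 7/5, so
  b(s)^2 = 49/25.
Integrating from 0 to t:
  <X>_t = int_0^t (49/25) ds = 49*t/25.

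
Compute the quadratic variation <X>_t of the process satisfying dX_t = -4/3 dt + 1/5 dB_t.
<X>_t = t/25

For an Itô process dX_t = a(t) dt + b(t) dB_t, the quadratic variation is <X>_t = int_0^t b(s)^2 ds (the drift term does not contribute). Here b(s) = 1/5, so
  b(s)^2 = 1/25.
Integrating from 0 to t:
  <X>_t = int_0^t (1/25) ds = t/25.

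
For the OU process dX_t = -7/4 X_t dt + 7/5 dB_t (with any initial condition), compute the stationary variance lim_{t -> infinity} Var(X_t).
lim Var(X_t) = 14/25

The OU SDE dX = -theta X dt + sigma dB admits the integrating factor exp(theta t): d(exp(theta t) X_t) = sigma exp(theta t) dB_t. Integrating from 0 to t gives X_t = x_0 * exp(-theta t) + sigma * int_0^t exp(-theta (t-s)) dB_s for any initial x_0. The Itô integral has variance (by the Itô isometry) sigma^2 * int_0^t exp(-2 theta (t - s)) ds = sigma^2 * (1 - exp(-2 theta t)) / (2 theta), independent of x_0.
With theta = 7/4, sigma = 7/5:
  Var(X_t) = (7/5)^2 * (1 - exp(-2*7/4 t)) / (2 * 7/4) = 14/25 - 14*exp(-7*t/2)/25.
As t -> infinity, exp(-2*7/4 t) -> 0, so the stationary variance is sigma^2 / (2 theta) = 14/25.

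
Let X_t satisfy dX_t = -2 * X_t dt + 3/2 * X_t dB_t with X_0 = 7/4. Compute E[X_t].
E[X_t] = 7*exp(-2*t)/4

For GBM dX = mu X dt + sigma X dB with X_0 = x_0, apply Itô to Y = log X: dY = (mu - sigma^2/2) dt + sigma dB, so Y_t = log(x_0) + (mu - sigma^2/2) t + sigma B_t and hence X_t = x_0 * exp((mu - sigma^2/2) t + sigma B_t).
With mu = -2, sigma = 3/2, x_0 = 7/4, this gives:
  X_t = 7/4 * exp((-25/8) * t + (3/2) * B_t).
Since sigma*B_t ~ Normal(0, sigma^2 t), E[exp(sigma*B_t)] = exp(sigma^2 t / 2); so E[X_t] = x_0 * exp((mu - sigma^2/2) t) * exp(sigma^2 t / 2) = x_0 * exp(mu t) = 7*exp(-2*t)/4.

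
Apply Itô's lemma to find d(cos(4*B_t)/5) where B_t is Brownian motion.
d(cos(4*B_t)/5) = (-8*cos(4*B_t)/5) dt + (-4*sin(4*B_t)/5) dB_t

Itô's formula for f(B_t) gives d f(B_t) = f'(B_t) dB_t + (1/2) f''(B_t) dt. Compute derivatives of f(x) = cos(4*x)/5:
  f'(x)  = -4*sin(4*x)/5
  f''(x) = -16*cos(4*x)/5
Substitute x = B_t and multiply the f'' term by 1/2:
  drift     = (1/2) * (-16*cos(4*x)/5) evaluated at B_t = -8*cos(4*B_t)/5
  diffusion = (-4*sin(4*x)/5) evaluated at B_t = -4*sin(4*B_t)/5
Therefore d(cos(4*B_t)/5) = (-8*cos(4*B_t)/5) dt + (-4*sin(4*B_t)/5) dB_t.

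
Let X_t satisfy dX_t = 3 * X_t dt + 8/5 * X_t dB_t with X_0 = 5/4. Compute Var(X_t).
Var(X_t) = 25*(exp(64*t/25) - 1)*exp(6*t)/16

For GBM dX = mu X dt + sigma X dB with X_0 = x_0, apply Itô to Y = log X: dY = (mu - sigma^2/2) dt + sigma dB, so Y_t = log(x_0) + (mu - sigma^2/2) t + sigma B_t and hence X_t = x_0 * exp((mu - sigma^2/2) t + sigma B_t).
With mu = 3, sigma = 8/5, x_0 = 5/4, this gives:
  X_t = 5/4 * exp((43/25) * t + (8/5) * B_t).
Since sigma*B_t ~ Normal(0, sigma^2 t), E[exp(sigma*B_t)] = exp(sigma^2 t / 2); so E[X_t] = x_0 * exp((mu - sigma^2/2) t) * exp(sigma^2 t / 2) = x_0 * exp(mu t) = 5*exp(3*t)/4.
Var(X_t) = E[X_t^2] - (E[X_t])^2 = x_0^2 * exp(2 mu t) * (exp(sigma^2 t) - 1) = 25*(exp(64*t/25) - 1)*exp(6*t)/16.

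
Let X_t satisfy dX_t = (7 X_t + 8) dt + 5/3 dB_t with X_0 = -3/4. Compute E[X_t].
E[X_t] = 11*exp(7*t)/28 - 8/7

Taking expectations and using E[dB_t] = 0, the mean m(t) = E[X_t] satisfies the ODE m'(t) = a m(t) + b with m(0) = x_0. With a = 7, b = 8, x_0 = -3/4, the solution is
  m(t) = x_0 * exp(a t) + (b/a) * (exp(a t) - 1)
       = (-3/4) * exp(7 t) + (8/7) * (exp(7 t) - 1)
       = 11*exp(7*t)/28 - 8/7.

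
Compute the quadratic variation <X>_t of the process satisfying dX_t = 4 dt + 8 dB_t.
<X>_t = 64*t

For an Itô process dX_t = a(t) dt + b(t) dB_t, the quadratic variation is <X>_t = int_0^t b(s)^2 ds (the drift term does not contribute). Here b(s) = 8, so
  b(s)^2 = 64.
Integrating from 0 to t:
  <X>_t = int_0^t (64) ds = 64*t.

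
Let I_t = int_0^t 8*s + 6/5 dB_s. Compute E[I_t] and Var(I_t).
E[I_t] = 0; Var(I_t) = 4*t*(400*t^2 + 180*t + 27)/75

The Itô integral of a deterministic integrand f(s) has mean 0 because each increment f(s) * (B_{s+ds} - B_s) has mean 0. By the Itô isometry:
  Var( int_0^t f(s) dB_s ) = E[ (int_0^t f(s) dB_s)^2 ] = int_0^t f(s)^2 ds.
Here f(s) = 8*s + 6/5, so f(s)^2 = 4*(20*s + 3)^2/25. Integrate:
  int_0^t (4*(20*s + 3)^2/25) ds = 4*t*(400*t^2 + 180*t + 27)/75.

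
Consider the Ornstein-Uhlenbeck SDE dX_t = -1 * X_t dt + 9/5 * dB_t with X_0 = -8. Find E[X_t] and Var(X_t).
E[X_t] = -8*exp(-t); Var(X_t) = 81/50 - 81*exp(-2*t)/50

The OU SDE dX = -theta X dt + sigma dB admits the integrating factor exp(theta t): d(exp(theta t) X_t) = sigma exp(theta t) dB_t. Integrating from 0 to t:
  X_t = x_0 * exp(-theta t) + sigma * int_0^t exp(-theta (t-s)) dB_s.
The Itô integral has mean 0 and (by the Itô isometry) variance sigma^2 * int_0^t exp(-2 theta (t - s)) ds = sigma^2 * (1 - exp(-2 theta t)) / (2 theta).
With theta = 1, sigma = 9/5, x_0 = -8:
  E[X_t] = -8 * exp(-1 t) = -8*exp(-t)
  Var(X_t) = (9/5)^2 * (1 - exp(-2*1 t)) / (2 * 1) = 81/50 - 81*exp(-2*t)/50.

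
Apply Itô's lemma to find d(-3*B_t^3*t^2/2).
d(-3*B_t^3*t^2/2) = (3*B_t*t*(-2*B_t^2 - 3*t)/2) dt + (-9*B_t^2*t^2/2) dB_t

Itô's formula for f(t, x): d f(t, B_t) = (f_t + (1/2) f_xx) dt + f_x dB_t. Compute partials of f(t, x) = -3*t^2*x^3/2:
  f_t(t,x)  = -3*t*x^3
  f_x(t,x)  = -9*t^2*x^2/2
  f_xx(t,x) = -9*t^2*x
Assemble drift = f_t + (1/2) f_xx = 3*t*x*(-3*t - 2*x^2)/2 and diffusion = f_x = -9*t^2*x^2/2. Substituting x = B_t:
  d(-3*B_t^3*t^2/2) = (3*B_t*t*(-2*B_t^2 - 3*t)/2) dt + (-9*B_t^2*t^2/2) dB_t.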